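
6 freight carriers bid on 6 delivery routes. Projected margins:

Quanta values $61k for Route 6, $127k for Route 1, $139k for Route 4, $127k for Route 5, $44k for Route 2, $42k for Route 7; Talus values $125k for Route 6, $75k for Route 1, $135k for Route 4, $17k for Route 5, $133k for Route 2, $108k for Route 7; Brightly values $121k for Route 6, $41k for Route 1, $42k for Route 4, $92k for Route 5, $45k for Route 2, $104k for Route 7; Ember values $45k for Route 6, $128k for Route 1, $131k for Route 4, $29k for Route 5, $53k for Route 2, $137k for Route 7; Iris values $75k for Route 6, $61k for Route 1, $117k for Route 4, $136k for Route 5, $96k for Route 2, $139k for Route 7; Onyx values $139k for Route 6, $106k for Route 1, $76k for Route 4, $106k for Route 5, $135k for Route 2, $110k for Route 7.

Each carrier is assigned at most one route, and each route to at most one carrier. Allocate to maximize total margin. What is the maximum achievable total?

Optimal: Quanta→Route 1 ($127k), Talus→Route 4 ($135k), Brightly→Route 6 ($121k), Ember→Route 7 ($137k), Iris→Route 5 ($136k), Onyx→Route 2 ($135k) — total 127+135+121+137+136+135 = $791k.
Max-entry greedy (repeatedly take the single best remaining cell) gives $770k, worse by 21.
No other one-to-one assignment exceeds $791k.

Maximum total: $791k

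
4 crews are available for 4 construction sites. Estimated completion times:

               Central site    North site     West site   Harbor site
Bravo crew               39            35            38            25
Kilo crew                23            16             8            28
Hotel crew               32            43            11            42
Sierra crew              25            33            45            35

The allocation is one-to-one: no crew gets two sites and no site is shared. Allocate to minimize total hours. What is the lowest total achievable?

Minimum total: 77 hours

This is a one-to-one assignment (minimum-cost bipartite matching).
Optimal: Bravo crew→Harbor site (25 hours), Kilo crew→North site (16 hours), Hotel crew→West site (11 hours), Sierra crew→Central site (25 hours) — total 25+16+11+25 = 77 hours.
Next-best assignment: Bravo crew→Harbor site, Kilo crew→Central site, Hotel crew→West site, Sierra crew→North site = 92 hours.
Swapping Sierra crew↔Kilo crew (Sierra crew→North site 33 hours, Kilo crew→Central site 23 hours) adds 15.
Checked against all permutations: 77 hours is optimal.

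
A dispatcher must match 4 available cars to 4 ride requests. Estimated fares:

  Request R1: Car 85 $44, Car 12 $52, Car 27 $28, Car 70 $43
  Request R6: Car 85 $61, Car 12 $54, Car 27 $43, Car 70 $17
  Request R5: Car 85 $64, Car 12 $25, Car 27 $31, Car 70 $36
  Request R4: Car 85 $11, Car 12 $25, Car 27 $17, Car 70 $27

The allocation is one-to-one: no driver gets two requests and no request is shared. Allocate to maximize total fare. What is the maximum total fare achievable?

Maximum total: $186

Treat this as an assignment problem: match each driver to one request.
Optimal: Car 85→Request R5 ($64), Car 12→Request R1 ($52), Car 27→Request R6 ($43), Car 70→Request R4 ($27) — total 64+52+43+27 = $186.
Column-greedy (each request in turn goes to its best remaining driver) gives $166, worse by 20.
Every other assignment is strictly worse.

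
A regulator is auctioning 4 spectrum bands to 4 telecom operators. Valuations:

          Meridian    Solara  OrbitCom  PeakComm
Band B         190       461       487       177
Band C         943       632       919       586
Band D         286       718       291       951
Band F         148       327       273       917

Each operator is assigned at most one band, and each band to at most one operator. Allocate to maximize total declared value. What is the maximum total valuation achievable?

Maximum total: $3065M

Optimal: Meridian→Band C ($943M), Solara→Band D ($718M), OrbitCom→Band B ($487M), PeakComm→Band F ($917M) — total 943+718+487+917 = $3065M.
Swapping Solara↔PeakComm (Solara→Band F $327M, PeakComm→Band D $951M) loses 357.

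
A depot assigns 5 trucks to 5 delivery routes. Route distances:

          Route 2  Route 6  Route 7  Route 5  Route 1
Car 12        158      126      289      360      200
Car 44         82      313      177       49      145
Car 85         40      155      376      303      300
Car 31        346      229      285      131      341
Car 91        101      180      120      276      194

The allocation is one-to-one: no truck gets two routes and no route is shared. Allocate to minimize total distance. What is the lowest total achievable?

Optimal: Car 12→Route 6 (126 km), Car 44→Route 1 (145 km), Car 85→Route 2 (40 km), Car 31→Route 5 (131 km), Car 91→Route 7 (120 km) — total 126+145+40+131+120 = 562 km.
Row-greedy (each truck in turn takes its cheapest remaining route) gives 694 km, worse by 132.

Min total: 562 km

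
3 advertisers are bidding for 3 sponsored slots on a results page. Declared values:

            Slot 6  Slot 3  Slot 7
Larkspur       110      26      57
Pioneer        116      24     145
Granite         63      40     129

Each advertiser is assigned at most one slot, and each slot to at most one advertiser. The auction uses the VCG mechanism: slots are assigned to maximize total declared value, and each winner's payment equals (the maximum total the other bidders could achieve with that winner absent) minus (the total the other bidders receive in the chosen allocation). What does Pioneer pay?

Efficient allocation: Larkspur→Slot 6 ($110), Pioneer→Slot 7 ($145), Granite→Slot 3 ($40); total welfare W = $295.
Pioneer receives Slot 7 at value $145, so the others get W − 145 = $150.
Without Pioneer: best allocation of the remaining 2 bidders over all 3 slots is Larkspur→Slot 6 ($110), Granite→Slot 7 ($129), total $239.
VCG payment = (others' best without Pioneer) − (others' welfare with Pioneer) = 239 − 150 = $89.

Pioneer pays $89.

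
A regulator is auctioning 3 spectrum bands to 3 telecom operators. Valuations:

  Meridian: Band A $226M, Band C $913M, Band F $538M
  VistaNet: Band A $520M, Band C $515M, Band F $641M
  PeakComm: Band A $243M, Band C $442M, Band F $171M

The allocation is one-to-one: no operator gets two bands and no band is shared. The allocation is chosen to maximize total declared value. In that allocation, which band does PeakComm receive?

PeakComm receives Band A.

Optimal: Meridian→Band C ($913M), VistaNet→Band F ($641M), PeakComm→Band A ($243M) — total 913+641+243 = $1797M.
Column-greedy (each band in turn goes to its best remaining operator) gives $1604M, worse by 193.
Swapping Meridian↔VistaNet (Meridian→Band F $538M, VistaNet→Band C $515M) loses 501.
PeakComm's own top band is Band C ($442M), but forcing PeakComm→Band C and reassigning the rest optimally gives only $1500M — worse by 297.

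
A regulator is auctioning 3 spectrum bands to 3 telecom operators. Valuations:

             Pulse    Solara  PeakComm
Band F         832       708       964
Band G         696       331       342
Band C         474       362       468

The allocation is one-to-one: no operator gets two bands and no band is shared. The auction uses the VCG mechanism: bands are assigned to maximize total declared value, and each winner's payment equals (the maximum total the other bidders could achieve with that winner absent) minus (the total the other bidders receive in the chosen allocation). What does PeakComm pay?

PeakComm pays $346M.

Efficient allocation: Pulse→Band G ($696M), Solara→Band C ($362M), PeakComm→Band F ($964M); total welfare W = $2022M.
PeakComm receives Band F at value $964M, so the others get W − 964 = $1058M.
Without PeakComm: best allocation of the remaining 2 bidders over all 3 bands is Pulse→Band G ($696M), Solara→Band F ($708M), total $1404M.
VCG payment = (others' best without PeakComm) − (others' welfare with PeakComm) = 1404 − 1058 = $346M.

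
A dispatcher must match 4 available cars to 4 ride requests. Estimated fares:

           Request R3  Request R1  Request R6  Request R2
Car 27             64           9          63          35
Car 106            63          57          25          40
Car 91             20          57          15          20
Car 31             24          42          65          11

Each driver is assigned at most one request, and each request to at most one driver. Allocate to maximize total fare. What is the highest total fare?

Optimal: Car 27→Request R3 ($64), Car 106→Request R2 ($40), Car 91→Request R1 ($57), Car 31→Request R6 ($65) — total 64+40+57+65 = $226.
Column-greedy (each request in turn goes to its best remaining driver) gives $206, worse by 20.
Swapping Car 91↔Car 27 (Car 91→Request R3 $20, Car 27→Request R1 $9) loses 92.
Every other assignment is strictly worse.

Max total: $226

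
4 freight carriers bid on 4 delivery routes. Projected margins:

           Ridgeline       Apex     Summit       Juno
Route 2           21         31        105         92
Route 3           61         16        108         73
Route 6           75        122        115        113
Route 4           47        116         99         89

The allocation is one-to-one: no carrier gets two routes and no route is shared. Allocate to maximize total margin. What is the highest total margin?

Maximum total: $395k

This is the linear assignment problem.
Optimal: Ridgeline→Route 3 ($61k), Apex→Route 4 ($116k), Summit→Route 2 ($105k), Juno→Route 6 ($113k) — total 61+116+105+113 = $395k.
Max-entry greedy (repeatedly take the single best remaining cell) gives $369k, worse by 26.
Swapping Summit↔Juno (Summit→Route 6 $115k, Juno→Route 2 $92k) loses 11.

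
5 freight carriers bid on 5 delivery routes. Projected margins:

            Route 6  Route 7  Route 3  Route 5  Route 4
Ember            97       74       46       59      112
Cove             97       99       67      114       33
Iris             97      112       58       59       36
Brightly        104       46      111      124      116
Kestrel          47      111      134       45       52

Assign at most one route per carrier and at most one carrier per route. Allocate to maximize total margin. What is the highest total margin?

Optimal: Ember→Route 4 ($112k), Cove→Route 6 ($97k), Iris→Route 7 ($112k), Brightly→Route 5 ($124k), Kestrel→Route 3 ($134k) — total 112+97+112+124+134 = $579k.
Column-greedy (each route in turn goes to its best remaining carrier) gives $576k, worse by 3.
Next-best assignment: Ember→Route 4, Cove→Route 5, Iris→Route 7, Brightly→Route 6, Kestrel→Route 3 = $576k.
Swapping Cove↔Ember (Cove→Route 4 $33k, Ember→Route 6 $97k) loses 79.
No other one-to-one assignment exceeds $579k.

Max total: $579k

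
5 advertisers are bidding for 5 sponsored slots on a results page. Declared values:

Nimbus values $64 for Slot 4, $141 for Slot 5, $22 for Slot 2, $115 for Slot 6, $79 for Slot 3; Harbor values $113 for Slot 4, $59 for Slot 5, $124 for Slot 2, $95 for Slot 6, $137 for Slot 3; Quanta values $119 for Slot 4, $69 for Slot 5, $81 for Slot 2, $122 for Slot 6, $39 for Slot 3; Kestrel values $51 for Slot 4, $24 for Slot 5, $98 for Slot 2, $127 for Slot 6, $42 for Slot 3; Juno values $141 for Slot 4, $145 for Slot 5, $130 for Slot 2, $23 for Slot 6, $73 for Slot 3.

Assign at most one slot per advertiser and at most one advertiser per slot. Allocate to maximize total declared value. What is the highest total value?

Maximum total: $654

This is the linear assignment problem.
Optimal: Nimbus→Slot 5 ($141), Harbor→Slot 3 ($137), Quanta→Slot 4 ($119), Kestrel→Slot 6 ($127), Juno→Slot 2 ($130) — total 141+137+119+127+130 = $654.
Column-greedy (each slot in turn goes to its best remaining advertiser) gives $572, worse by 82.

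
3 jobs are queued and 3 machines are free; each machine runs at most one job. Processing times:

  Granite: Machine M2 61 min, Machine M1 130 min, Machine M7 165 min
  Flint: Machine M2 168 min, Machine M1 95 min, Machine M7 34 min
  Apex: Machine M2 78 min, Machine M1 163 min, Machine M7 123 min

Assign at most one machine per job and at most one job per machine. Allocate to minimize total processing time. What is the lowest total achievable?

Optimal: Granite→Machine M1 (130 min), Flint→Machine M7 (34 min), Apex→Machine M2 (78 min) — total 130+34+78 = 242 min.
Column-greedy (each machine in turn goes to its cheapest remaining job) gives 279 min, worse by 37.
Swapping Flint↔Granite (Flint→Machine M1 95 min, Granite→Machine M7 165 min) adds 96.
No other one-to-one assignment undercuts 242 min.

Min total: 242 min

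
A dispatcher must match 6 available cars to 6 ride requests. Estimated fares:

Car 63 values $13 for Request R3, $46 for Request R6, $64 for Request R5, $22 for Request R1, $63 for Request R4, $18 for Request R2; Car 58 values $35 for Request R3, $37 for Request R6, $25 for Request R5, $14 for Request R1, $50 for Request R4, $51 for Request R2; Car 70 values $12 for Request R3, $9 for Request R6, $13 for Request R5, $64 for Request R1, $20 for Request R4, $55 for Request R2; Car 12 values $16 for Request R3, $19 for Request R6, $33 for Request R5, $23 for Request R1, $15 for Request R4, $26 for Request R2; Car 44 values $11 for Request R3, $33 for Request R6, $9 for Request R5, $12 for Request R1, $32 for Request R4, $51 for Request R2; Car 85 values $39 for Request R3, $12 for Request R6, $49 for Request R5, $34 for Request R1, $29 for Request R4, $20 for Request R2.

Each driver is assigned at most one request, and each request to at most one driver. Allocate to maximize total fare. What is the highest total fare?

Optimal: Car 63→Request R5 ($64), Car 58→Request R4 ($50), Car 70→Request R1 ($64), Car 12→Request R6 ($19), Car 44→Request R2 ($51), Car 85→Request R3 ($39) — total 64+50+64+19+51+39 = $287.
Max-entry greedy (repeatedly take the single best remaining cell) gives $266, worse by 21.
No other one-to-one assignment exceeds $287.

Maximum total: $287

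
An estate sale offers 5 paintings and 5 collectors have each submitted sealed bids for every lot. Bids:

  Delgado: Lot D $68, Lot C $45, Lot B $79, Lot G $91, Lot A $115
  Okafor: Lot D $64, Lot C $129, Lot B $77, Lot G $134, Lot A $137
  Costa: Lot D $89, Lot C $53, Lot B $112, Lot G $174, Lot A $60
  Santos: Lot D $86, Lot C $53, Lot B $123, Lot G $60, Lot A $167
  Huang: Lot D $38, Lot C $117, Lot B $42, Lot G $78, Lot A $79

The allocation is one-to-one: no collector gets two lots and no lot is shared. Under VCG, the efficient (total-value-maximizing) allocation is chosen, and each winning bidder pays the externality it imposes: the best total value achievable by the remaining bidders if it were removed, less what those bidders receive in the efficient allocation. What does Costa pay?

Efficient allocation: Delgado→Lot D ($68), Okafor→Lot A ($137), Costa→Lot G ($174), Santos→Lot B ($123), Huang→Lot C ($117); total welfare W = $619.
Costa receives Lot G at value $174, so the others get W − 174 = $445.
Without Costa: best allocation of the remaining 4 bidders over all 5 lots is Delgado→Lot B ($79), Okafor→Lot G ($134), Santos→Lot A ($167), Huang→Lot C ($117), total $497.
VCG payment = (others' best without Costa) − (others' welfare with Costa) = 497 − 445 = $52.

Costa pays $52.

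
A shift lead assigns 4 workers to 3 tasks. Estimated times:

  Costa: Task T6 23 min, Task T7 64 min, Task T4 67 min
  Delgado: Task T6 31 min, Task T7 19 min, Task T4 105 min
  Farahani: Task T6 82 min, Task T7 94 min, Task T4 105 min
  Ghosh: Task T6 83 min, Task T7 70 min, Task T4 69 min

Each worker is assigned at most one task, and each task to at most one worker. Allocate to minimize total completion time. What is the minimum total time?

Minimum total: 111 min

This is the linear assignment problem.
Optimal: Costa→Task T6 (23 min), Delgado→Task T7 (19 min), Ghosh→Task T4 (69 min) — total 23+19+69 = 111 min.
Row-greedy (each worker in turn takes its cheapest remaining task) gives 147 min, worse by 36.
Next-best assignment: Costa→Task T6, Delgado→Task T7, Farahani→Task T4 = 147 min.
No other one-to-one assignment undercuts 111 min.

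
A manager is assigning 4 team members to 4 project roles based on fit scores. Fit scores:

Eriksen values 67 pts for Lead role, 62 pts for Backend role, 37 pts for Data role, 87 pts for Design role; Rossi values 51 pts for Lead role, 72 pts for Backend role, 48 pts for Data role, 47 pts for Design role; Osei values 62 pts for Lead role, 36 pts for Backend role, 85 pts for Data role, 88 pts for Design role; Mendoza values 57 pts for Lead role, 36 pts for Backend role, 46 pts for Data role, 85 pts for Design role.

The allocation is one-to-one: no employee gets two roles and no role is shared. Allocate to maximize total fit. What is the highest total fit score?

Optimal: Eriksen→Lead role (67 pts), Rossi→Backend role (72 pts), Osei→Data role (85 pts), Mendoza→Design role (85 pts) — total 67+72+85+85 = 309 pts.
Next-best assignment: Eriksen→Design role, Rossi→Backend role, Osei→Data role, Mendoza→Lead role = 301 pts.
Swapping Eriksen↔Rossi (Eriksen→Backend role 62 pts, Rossi→Lead role 51 pts) loses 26.
Checked against all permutations: 309 pts is optimal.

Maximum total: 309 pts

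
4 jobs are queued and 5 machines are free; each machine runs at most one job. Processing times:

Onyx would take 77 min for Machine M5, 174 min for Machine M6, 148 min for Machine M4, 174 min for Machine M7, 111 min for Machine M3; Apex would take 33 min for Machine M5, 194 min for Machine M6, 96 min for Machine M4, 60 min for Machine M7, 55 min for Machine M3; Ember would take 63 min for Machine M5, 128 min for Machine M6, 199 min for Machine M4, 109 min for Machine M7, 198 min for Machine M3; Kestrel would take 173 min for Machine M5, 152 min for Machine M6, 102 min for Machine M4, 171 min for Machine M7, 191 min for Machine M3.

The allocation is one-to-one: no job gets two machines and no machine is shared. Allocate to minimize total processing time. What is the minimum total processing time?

Min total: 336 min

Treat this as an assignment problem: match each job to one machine.
Optimal: Onyx→Machine M3 (111 min), Apex→Machine M7 (60 min), Ember→Machine M5 (63 min), Kestrel→Machine M4 (102 min) — total 111+60+63+102 = 336 min.
Column-greedy (each machine in turn goes to its cheapest remaining job) gives 437 min, worse by 101.
Every other assignment is strictly worse.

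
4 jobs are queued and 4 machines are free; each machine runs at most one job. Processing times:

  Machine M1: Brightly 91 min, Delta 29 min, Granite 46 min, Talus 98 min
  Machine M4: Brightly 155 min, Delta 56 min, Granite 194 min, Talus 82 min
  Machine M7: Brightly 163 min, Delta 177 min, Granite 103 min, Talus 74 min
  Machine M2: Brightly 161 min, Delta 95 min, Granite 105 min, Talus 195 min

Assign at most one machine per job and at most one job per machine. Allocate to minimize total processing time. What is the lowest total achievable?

Minimum total: 326 min

Optimal: Brightly→Machine M1 (91 min), Delta→Machine M4 (56 min), Granite→Machine M2 (105 min), Talus→Machine M7 (74 min) — total 91+56+105+74 = 326 min.
Swapping Granite↔Delta (Granite→Machine M4 194 min, Delta→Machine M2 95 min) adds 128.
No other one-to-one assignment undercuts 326 min.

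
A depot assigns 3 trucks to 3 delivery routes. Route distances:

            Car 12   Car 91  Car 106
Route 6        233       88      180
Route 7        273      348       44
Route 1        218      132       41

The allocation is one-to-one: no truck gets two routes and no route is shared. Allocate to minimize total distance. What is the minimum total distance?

Min total: 350 km

Optimal: Car 12→Route 1 (218 km), Car 91→Route 6 (88 km), Car 106→Route 7 (44 km) — total 218+88+44 = 350 km.
Min-entry greedy (repeatedly take the single cheapest remaining cell) gives 402 km, worse by 52.
Swapping Car 12↔Car 106 (Car 12→Route 7 273 km, Car 106→Route 1 41 km) adds 52.
Checked against all permutations: 350 km is optimal.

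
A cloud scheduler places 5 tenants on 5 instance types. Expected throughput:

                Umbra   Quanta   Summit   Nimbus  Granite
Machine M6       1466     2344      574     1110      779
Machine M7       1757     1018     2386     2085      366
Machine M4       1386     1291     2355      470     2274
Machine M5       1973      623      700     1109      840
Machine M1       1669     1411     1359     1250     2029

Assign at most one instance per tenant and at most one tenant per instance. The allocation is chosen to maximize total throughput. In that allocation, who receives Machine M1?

Granite receives Machine M1.

Treat this as an assignment problem: match each tenant to one instance.
Optimal: Umbra→Machine M5 (1973 ops/s), Quanta→Machine M6 (2344 ops/s), Summit→Machine M4 (2355 ops/s), Nimbus→Machine M7 (2085 ops/s), Granite→Machine M1 (2029 ops/s) — total 1973+2344+2355+2085+2029 = 10786 ops/s.
Max-entry greedy (repeatedly take the single best remaining cell) gives 10227 ops/s, worse by 559.
Checked against all permutations: 10786 ops/s is optimal.
Granite's own top instance is Machine M4 (2274 ops/s), but forcing Granite→Machine M4 and reassigning the rest optimally gives only 10227 ops/s — worse by 559.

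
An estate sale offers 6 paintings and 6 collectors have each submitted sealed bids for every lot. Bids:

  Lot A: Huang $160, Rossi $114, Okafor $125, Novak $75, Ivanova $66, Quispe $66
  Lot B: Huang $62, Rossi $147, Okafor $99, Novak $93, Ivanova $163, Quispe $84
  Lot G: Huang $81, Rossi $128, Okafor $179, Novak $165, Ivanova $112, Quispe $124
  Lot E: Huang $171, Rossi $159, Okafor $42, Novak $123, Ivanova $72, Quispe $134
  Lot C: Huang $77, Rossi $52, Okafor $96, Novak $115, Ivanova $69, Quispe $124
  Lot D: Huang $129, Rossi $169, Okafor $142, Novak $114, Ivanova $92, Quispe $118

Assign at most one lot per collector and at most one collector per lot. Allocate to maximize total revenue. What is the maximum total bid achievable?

Maximum total: $920

Treat this as an assignment problem: match each collector to one lot.
Optimal: Huang→Lot A ($160), Rossi→Lot D ($169), Okafor→Lot G ($179), Novak→Lot C ($115), Ivanova→Lot B ($163), Quispe→Lot E ($134) — total 160+169+179+115+163+134 = $920.
Max-entry greedy (repeatedly take the single best remaining cell) gives $881, worse by 39.
Next-best assignment: Huang→Lot A, Rossi→Lot D, Okafor→Lot G, Novak→Lot E, Ivanova→Lot B, Quispe→Lot C = $918.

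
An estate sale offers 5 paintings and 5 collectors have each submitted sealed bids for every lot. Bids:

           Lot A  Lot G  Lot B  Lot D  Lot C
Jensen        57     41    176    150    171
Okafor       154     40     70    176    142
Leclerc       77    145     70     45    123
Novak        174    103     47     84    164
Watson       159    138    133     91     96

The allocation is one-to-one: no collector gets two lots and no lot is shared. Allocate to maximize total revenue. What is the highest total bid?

Max total: $820

Optimal: Jensen→Lot B ($176), Okafor→Lot D ($176), Leclerc→Lot G ($145), Novak→Lot C ($164), Watson→Lot A ($159) — total 176+176+145+164+159 = $820.
Max-entry greedy (repeatedly take the single best remaining cell) gives $767, worse by 53.
Next-best assignment: Jensen→Lot C, Okafor→Lot D, Leclerc→Lot G, Novak→Lot A, Watson→Lot B = $799.
Swapping Jensen↔Watson (Jensen→Lot A $57, Watson→Lot B $133) loses 145.
No other one-to-one assignment exceeds $820.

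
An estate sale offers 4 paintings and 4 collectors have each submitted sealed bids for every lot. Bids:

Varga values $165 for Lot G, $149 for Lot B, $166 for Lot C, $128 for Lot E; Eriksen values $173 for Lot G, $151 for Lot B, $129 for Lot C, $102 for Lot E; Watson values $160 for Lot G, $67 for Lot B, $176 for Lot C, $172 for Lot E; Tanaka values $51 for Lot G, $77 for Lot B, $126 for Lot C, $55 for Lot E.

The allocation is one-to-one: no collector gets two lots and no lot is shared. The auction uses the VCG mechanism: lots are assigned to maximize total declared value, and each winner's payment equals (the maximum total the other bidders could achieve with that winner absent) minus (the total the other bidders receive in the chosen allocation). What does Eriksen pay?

Efficient allocation: Varga→Lot B ($149), Eriksen→Lot G ($173), Watson→Lot E ($172), Tanaka→Lot C ($126); total welfare W = $620.
Eriksen receives Lot G at value $173, so the others get W − 173 = $447.
Without Eriksen: best allocation of the remaining 3 bidders over all 4 lots is Varga→Lot G ($165), Watson→Lot E ($172), Tanaka→Lot C ($126), total $463.
VCG payment = (others' best without Eriksen) − (others' welfare with Eriksen) = 463 − 447 = $16.

Eriksen pays $16.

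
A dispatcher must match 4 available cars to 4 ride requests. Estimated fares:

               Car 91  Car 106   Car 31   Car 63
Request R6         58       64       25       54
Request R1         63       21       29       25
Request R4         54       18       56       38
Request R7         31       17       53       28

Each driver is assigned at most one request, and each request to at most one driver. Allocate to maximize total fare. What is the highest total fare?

Max total: $218

Optimal: Car 91→Request R1 ($63), Car 106→Request R6 ($64), Car 31→Request R7 ($53), Car 63→Request R4 ($38) — total 63+64+53+38 = $218.
Max-entry greedy (repeatedly take the single best remaining cell) gives $211, worse by 7.
Every other assignment is strictly worse.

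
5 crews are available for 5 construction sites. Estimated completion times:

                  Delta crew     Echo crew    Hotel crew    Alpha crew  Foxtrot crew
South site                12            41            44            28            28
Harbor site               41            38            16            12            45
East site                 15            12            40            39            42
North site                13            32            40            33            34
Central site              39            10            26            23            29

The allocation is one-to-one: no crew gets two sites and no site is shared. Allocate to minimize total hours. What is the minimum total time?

Optimal: Delta crew→North site (13 hours), Echo crew→East site (12 hours), Hotel crew→Central site (26 hours), Alpha crew→Harbor site (12 hours), Foxtrot crew→South site (28 hours) — total 13+12+26+12+28 = 91 hours.
Column-greedy (each site in turn goes to its cheapest remaining crew) gives 96 hours, worse by 5.
Next-best assignment: Delta crew→North site, Echo crew→East site, Hotel crew→Harbor site, Alpha crew→Central site, Foxtrot crew→South site = 92 hours.

Min total: 91 hours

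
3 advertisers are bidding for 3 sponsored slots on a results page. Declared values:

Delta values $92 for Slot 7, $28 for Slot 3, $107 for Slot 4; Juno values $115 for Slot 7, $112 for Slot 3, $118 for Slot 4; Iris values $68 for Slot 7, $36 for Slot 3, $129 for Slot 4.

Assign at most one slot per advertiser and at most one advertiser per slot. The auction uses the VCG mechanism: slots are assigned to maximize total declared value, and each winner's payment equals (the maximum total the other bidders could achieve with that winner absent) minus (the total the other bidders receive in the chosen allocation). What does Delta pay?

Efficient allocation: Delta→Slot 7 ($92), Juno→Slot 3 ($112), Iris→Slot 4 ($129); total welfare W = $333.
Delta receives Slot 7 at value $92, so the others get W − 92 = $241.
Without Delta: best allocation of the remaining 2 bidders over all 3 slots is Juno→Slot 7 ($115), Iris→Slot 4 ($129), total $244.
VCG payment = (others' best without Delta) − (others' welfare with Delta) = 244 − 241 = $3.

Delta pays $3.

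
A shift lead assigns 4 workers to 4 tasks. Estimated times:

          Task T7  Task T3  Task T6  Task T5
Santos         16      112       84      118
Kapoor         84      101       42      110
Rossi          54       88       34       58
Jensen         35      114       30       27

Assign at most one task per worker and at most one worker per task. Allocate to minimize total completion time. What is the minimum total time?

Min total: 173 min

This is a one-to-one assignment (minimum-cost bipartite matching).
Optimal: Santos→Task T7 (16 min), Kapoor→Task T6 (42 min), Rossi→Task T3 (88 min), Jensen→Task T5 (27 min) — total 16+42+88+27 = 173 min.
Min-entry greedy (repeatedly take the single cheapest remaining cell) gives 178 min, worse by 5.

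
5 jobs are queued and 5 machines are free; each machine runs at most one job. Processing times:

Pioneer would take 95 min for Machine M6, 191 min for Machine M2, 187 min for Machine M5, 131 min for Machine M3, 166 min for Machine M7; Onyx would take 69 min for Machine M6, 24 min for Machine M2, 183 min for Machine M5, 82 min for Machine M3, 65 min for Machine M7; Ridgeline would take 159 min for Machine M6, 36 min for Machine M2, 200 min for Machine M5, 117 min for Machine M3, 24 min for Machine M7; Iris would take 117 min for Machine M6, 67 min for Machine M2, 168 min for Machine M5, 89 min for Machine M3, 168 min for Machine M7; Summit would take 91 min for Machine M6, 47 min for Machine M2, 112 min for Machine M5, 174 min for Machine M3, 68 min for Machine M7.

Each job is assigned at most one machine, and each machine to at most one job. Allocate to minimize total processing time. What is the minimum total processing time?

Optimal: Pioneer→Machine M6 (95 min), Onyx→Machine M2 (24 min), Ridgeline→Machine M7 (24 min), Iris→Machine M3 (89 min), Summit→Machine M5 (112 min) — total 95+24+24+89+112 = 344 min.
Min-entry greedy (repeatedly take the single cheapest remaining cell) gives 415 min, worse by 71.
Swapping Summit↔Iris (Summit→Machine M3 174 min, Iris→Machine M5 168 min) adds 141.
Every other assignment is strictly worse.

Minimum total: 344 min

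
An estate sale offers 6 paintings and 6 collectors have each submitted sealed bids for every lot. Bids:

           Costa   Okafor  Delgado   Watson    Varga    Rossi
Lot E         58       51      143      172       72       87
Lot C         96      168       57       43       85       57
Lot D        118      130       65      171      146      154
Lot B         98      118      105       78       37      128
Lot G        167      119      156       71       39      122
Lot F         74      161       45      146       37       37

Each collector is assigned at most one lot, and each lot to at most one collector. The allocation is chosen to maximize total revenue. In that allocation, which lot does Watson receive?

Optimal: Costa→Lot G ($167), Okafor→Lot C ($168), Delgado→Lot E ($143), Watson→Lot F ($146), Varga→Lot D ($146), Rossi→Lot B ($128) — total 167+168+143+146+146+128 = $898.
Max-entry greedy (repeatedly take the single best remaining cell) gives $803, worse by 95.
Next-best assignment: Costa→Lot C, Okafor→Lot F, Delgado→Lot G, Watson→Lot E, Varga→Lot D, Rossi→Lot B = $859.
Checked against all permutations: $898 is optimal.
Watson's own top lot is Lot E ($172), but forcing Watson→Lot E and reassigning the rest optimally gives only $859 — worse by 39.

Watson receives Lot F.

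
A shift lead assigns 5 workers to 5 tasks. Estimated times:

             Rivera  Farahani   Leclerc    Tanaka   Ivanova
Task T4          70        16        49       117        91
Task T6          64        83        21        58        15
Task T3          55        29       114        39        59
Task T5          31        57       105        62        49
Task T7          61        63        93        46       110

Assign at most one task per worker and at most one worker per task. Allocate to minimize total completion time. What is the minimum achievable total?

Min total: 170 min

Optimal: Rivera→Task T5 (31 min), Farahani→Task T3 (29 min), Leclerc→Task T4 (49 min), Tanaka→Task T7 (46 min), Ivanova→Task T6 (15 min) — total 31+29+49+46+15 = 170 min.
Min-entry greedy (repeatedly take the single cheapest remaining cell) gives 194 min, worse by 24.
Next-best assignment: Rivera→Task T5, Farahani→Task T4, Leclerc→Task T6, Tanaka→Task T7, Ivanova→Task T3 = 173 min.
Swapping Leclerc↔Ivanova (Leclerc→Task T6 21 min, Ivanova→Task T4 91 min) adds 48.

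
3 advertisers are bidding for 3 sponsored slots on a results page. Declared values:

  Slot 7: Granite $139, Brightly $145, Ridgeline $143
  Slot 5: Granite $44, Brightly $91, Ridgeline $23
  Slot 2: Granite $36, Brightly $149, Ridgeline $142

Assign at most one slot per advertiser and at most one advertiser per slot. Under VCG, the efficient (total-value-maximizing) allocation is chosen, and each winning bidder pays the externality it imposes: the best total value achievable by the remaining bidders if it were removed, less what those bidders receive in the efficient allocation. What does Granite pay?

Efficient allocation: Granite→Slot 7 ($139), Brightly→Slot 5 ($91), Ridgeline→Slot 2 ($142); total welfare W = $372.
Granite receives Slot 7 at value $139, so the others get W − 139 = $233.
Without Granite: best allocation of the remaining 2 bidders over all 3 slots is Brightly→Slot 2 ($149), Ridgeline→Slot 7 ($143), total $292.
VCG payment = (others' best without Granite) − (others' welfare with Granite) = 292 − 233 = $59.

Granite pays $59.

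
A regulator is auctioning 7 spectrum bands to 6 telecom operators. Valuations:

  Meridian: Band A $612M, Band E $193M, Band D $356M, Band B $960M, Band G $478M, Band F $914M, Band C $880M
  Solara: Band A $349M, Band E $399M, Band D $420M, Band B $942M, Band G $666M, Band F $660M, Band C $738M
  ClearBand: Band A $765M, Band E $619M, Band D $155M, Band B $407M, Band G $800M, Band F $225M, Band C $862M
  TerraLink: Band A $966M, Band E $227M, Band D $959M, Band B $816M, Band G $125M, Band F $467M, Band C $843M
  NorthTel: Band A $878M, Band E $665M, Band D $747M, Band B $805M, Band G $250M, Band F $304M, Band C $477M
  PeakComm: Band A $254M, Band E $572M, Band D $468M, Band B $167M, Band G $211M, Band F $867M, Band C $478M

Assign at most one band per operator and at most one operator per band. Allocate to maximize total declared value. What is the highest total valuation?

Max total: $5326M

This is the linear assignment problem.
Optimal: Meridian→Band C ($880M), Solara→Band B ($942M), ClearBand→Band G ($800M), TerraLink→Band D ($959M), NorthTel→Band A ($878M), PeakComm→Band F ($867M) — total 880+942+800+959+878+867 = $5326M.
Column-greedy (each band in turn goes to its best remaining operator) gives $4519M, worse by 807.
Next-best assignment: Meridian→Band B, Solara→Band C, ClearBand→Band G, TerraLink→Band D, NorthTel→Band A, PeakComm→Band F = $5202M.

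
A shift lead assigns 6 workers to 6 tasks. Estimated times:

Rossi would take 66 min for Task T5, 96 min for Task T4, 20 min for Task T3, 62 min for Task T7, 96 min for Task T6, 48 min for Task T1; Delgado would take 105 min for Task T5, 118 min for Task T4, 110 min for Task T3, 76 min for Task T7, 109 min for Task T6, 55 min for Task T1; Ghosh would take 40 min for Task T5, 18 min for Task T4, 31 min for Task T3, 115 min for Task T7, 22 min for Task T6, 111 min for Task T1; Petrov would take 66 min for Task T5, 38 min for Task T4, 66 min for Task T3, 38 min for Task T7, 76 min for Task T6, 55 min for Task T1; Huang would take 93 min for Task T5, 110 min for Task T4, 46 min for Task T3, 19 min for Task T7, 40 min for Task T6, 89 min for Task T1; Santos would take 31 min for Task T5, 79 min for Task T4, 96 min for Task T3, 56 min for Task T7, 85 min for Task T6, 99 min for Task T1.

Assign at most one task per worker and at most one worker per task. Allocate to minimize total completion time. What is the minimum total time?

Minimum total: 185 min

This is the linear assignment problem.
Optimal: Rossi→Task T3 (20 min), Delgado→Task T1 (55 min), Ghosh→Task T6 (22 min), Petrov→Task T4 (38 min), Huang→Task T7 (19 min), Santos→Task T5 (31 min) — total 20+55+22+38+19+31 = 185 min.
Min-entry greedy (repeatedly take the single cheapest remaining cell) gives 219 min, worse by 34.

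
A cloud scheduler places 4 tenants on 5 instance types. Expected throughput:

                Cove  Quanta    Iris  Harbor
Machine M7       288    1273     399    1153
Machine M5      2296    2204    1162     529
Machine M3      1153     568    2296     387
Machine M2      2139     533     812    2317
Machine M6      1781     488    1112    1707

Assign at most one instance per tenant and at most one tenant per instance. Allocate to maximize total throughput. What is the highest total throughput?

Optimal: Cove→Machine M6 (1781 ops/s), Quanta→Machine M5 (2204 ops/s), Iris→Machine M3 (2296 ops/s), Harbor→Machine M2 (2317 ops/s) — total 1781+2204+2296+2317 = 8598 ops/s.
Max-entry greedy (repeatedly take the single best remaining cell) gives 8182 ops/s, worse by 416.
Swapping Quanta↔Iris (Quanta→Machine M3 568 ops/s, Iris→Machine M5 1162 ops/s) loses 2770.

Maximum total: 8598 ops/s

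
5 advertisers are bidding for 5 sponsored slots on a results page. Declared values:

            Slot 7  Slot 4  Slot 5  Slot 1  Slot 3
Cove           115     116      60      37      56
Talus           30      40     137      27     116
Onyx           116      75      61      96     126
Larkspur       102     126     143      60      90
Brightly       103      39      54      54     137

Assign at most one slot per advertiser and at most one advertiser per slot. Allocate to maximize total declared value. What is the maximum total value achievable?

Max total: $611

Optimal: Cove→Slot 7 ($115), Talus→Slot 5 ($137), Onyx→Slot 1 ($96), Larkspur→Slot 4 ($126), Brightly→Slot 3 ($137) — total 115+137+96+126+137 = $611.
Max-entry greedy (repeatedly take the single best remaining cell) gives $539, worse by 72.
Next-best assignment: Cove→Slot 4, Talus→Slot 5, Onyx→Slot 1, Larkspur→Slot 7, Brightly→Slot 3 = $588.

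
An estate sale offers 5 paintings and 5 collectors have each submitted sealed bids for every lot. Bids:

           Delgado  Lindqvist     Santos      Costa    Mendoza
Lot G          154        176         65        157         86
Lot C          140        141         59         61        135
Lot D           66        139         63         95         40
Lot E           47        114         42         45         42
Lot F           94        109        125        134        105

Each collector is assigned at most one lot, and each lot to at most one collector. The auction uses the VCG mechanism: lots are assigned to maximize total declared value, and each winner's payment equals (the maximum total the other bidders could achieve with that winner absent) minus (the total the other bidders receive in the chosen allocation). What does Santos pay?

Efficient allocation: Delgado→Lot G ($154), Lindqvist→Lot E ($114), Santos→Lot F ($125), Costa→Lot D ($95), Mendoza→Lot C ($135); total welfare W = $623.
Santos receives Lot F at value $125, so the others get W − 125 = $498.
Without Santos: best allocation of the remaining 4 bidders over all 5 lots is Delgado→Lot G ($154), Lindqvist→Lot D ($139), Costa→Lot F ($134), Mendoza→Lot C ($135), total $562.
VCG payment = (others' best without Santos) − (others' welfare with Santos) = 562 − 498 = $64.

Santos pays $64.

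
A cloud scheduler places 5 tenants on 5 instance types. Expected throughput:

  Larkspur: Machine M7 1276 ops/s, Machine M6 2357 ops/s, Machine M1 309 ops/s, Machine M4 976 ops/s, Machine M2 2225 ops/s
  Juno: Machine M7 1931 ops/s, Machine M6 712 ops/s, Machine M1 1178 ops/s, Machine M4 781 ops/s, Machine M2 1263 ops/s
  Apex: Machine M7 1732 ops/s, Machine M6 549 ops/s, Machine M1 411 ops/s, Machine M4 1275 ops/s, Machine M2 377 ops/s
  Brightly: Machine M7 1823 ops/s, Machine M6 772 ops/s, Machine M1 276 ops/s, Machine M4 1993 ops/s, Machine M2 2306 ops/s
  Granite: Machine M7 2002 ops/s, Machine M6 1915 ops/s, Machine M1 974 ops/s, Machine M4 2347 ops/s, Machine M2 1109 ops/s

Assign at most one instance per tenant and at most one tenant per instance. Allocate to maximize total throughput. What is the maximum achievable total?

Optimal: Larkspur→Machine M6 (2357 ops/s), Juno→Machine M1 (1178 ops/s), Apex→Machine M7 (1732 ops/s), Brightly→Machine M2 (2306 ops/s), Granite→Machine M4 (2347 ops/s) — total 2357+1178+1732+2306+2347 = 9920 ops/s.
Column-greedy (each instance in turn goes to its best remaining tenant) gives 7907 ops/s, worse by 2013.
Every other assignment is strictly worse.

Maximum total: 9920 ops/s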